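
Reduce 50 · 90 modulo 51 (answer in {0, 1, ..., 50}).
12

Reduce the factors first: 90 ≡ 39 (mod 51), so 50 · 90 ≡ 50 · 39 (mod 51). 50 · 39 = 1950. Dividing by 51: 1950 = 38·51 + 12. So (50 · 90) mod 51 = 12.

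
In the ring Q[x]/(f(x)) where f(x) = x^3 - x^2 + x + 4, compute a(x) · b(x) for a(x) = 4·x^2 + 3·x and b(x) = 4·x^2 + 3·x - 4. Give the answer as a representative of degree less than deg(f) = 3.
First multiply in Q[x] without reducing: a · b = 16·x^4 + 24·x^3 - 7·x^2 - 12·x. Now divide by f(x) = x^3 - x^2 + x + 4, eliminating the leading term at each step:
  leading term 16·x^4: subtract (16·x)·f(x) = 16·x^4 - 16·x^3 + 16·x^2 + 64·x, leaving 40·x^3 - 23·x^2 - 76·x
  leading term 40·x^3: subtract (40)·f(x) = 40·x^3 - 40·x^2 + 40·x + 160, leaving 17·x^2 - 116·x - 160
The degree is now < 3, so this is the remainder. Hence a · b ≡ 17·x^2 - 116·x - 160 in Q[x]/(f).

Final answer: a · b ≡ 17·x^2 - 116·x - 160 (mod f(x))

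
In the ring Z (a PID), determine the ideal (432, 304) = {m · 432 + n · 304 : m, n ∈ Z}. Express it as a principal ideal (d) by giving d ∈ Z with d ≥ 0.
In the PID Z, (a, b) is generated by gcd(a, b). Compute gcd(432, 304) with the extended Euclidean algorithm, tracking rows (r, s, t) with s·432 + t·304 = r:
  row A: (432, 1, 0)   [1·432 + 0·304 = 432]
  row B: (304, 0, 1)   [0·432 + 1·304 = 304]
  432 = 1·304 + 128   → row C = row A − 1·row B = (128, 1, −1)   [check: 1·432 − 1·304 = 128]
  304 = 2·128 + 48   → row D = row B − 2·row C = (48, −2, 3)   [check: −2·432 + 3·304 = 48]
  128 = 2·48 + 32   → row E = row C − 2·row D = (32, 5, −7)   [check: 5·432 − 7·304 = 32]
  48 = 1·32 + 16   → row F = row D − 1·row E = (16, −7, 10)   [check: −7·432 + 10·304 = 16]
  32 = 2·16 + 0   → remainder 0, stop. gcd = 16 (last nonzero row F).
So gcd(432, 304) = 16, with Bézout identity −7·432 + 10·304 = 16. Containment (⊇): the Bézout identity exhibits 16 as an element of (432, 304), giving (16) ⊆ (432, 304). Containment (⊆): since 16 | 432 and 16 | 304 (432 = 16·27, 304 = 16·19), every Z-linear combination of 432 and 304 is divisible by 16, so (432, 304) ⊆ (16). Therefore (432, 304) = (16), d = 16.

Final answer: (432, 304) = (16); d = 16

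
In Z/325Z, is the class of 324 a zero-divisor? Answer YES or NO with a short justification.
NO

gcd(324, 325) = 1, so 324 is a unit in Z/325Z (it has a multiplicative inverse). A unit cannot be a zero-divisor: if 324·b ≡ 0 then multiplying both sides by 324^(−1) gives b ≡ 0. So 324 is not a zero-divisor.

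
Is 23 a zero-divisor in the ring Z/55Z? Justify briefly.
NO

gcd(23, 55) = 1, so 23 is a unit in Z/55Z (it has a multiplicative inverse). A unit cannot be a zero-divisor: if 23·b ≡ 0 then multiplying both sides by 23^(−1) gives b ≡ 0. So 23 is not a zero-divisor.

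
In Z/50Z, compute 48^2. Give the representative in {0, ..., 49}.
4

Use repeated squaring. Binary(2) = 10. Walk through the bits of the exponent 2 left-to-right: at each bit after the leading one, square the running value, then multiply by 48 if the bit is 1 (always reducing mod 50):
  bit 1 = 1 (leading): start with 48.
  bit 2 = 0: square 48^2 = 2304 ≡ 4 (mod 50).
Final value: 48^2 ≡ 4 (mod 50).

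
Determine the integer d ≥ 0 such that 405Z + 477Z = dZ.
(405, 477) = (9); d = 9

In the PID Z, (a, b) is generated by gcd(a, b). Compute gcd(477, 405) with the extended Euclidean algorithm, tracking rows (r, s, t) with s·477 + t·405 = r:
  row A: (477, 1, 0)   [1·477 + 0·405 = 477]
  row B: (405, 0, 1)   [0·477 + 1·405 = 405]
  477 = 1·405 + 72   → row C = row A − 1·row B = (72, 1, −1)   [check: 1·477 − 1·405 = 72]
  405 = 5·72 + 45   → row D = row B − 5·row C = (45, −5, 6)   [check: −5·477 + 6·405 = 45]
  72 = 1·45 + 27   → row E = row C − 1·row D = (27, 6, −7)   [check: 6·477 − 7·405 = 27]
  45 = 1·27 + 18   → row F = row D − 1·row E = (18, −11, 13)   [check: −11·477 + 13·405 = 18]
  27 = 1·18 + 9   → row G = row E − 1·row F = (9, 17, −20)   [check: 17·477 − 20·405 = 9]
  18 = 2·9 + 0   → remainder 0, stop. gcd = 9 (last nonzero row G).
So gcd(405, 477) = 9, with Bézout identity 17·477 − 20·405 = 9. Containment (⊇): the Bézout identity exhibits 9 as an element of (405, 477), giving (9) ⊆ (405, 477). Containment (⊆): since 9 | 405 and 9 | 477 (405 = 9·45, 477 = 9·53), every Z-linear combination of 405 and 477 is divisible by 9, so (405, 477) ⊆ (9). Therefore (405, 477) = (9), d = 9.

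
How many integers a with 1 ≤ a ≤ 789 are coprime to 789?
The number of a ∈ {1, ..., 789} with gcd(a, 789) = 1 is by definition Euler's totient φ(789). φ is multiplicative, with φ(p^e) = p^e − p^(e−1). Factorise 789 = 3 · 263. Then
  φ(789) = (3 − 1) · (263 − 1) = 2 · 262 = 524.
So there are 524 such integers.

Final answer: 524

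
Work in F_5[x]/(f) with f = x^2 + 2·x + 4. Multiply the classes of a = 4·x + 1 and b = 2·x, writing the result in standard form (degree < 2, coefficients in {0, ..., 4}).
a · b ≡ x + 3 (mod f(x))

Multiply as integer polynomials: a · b = 8·x^2 + 2·x. Reducing coefficients mod 5: a · b ≡ 3·x^2 + 2·x. Now divide by f(x) = x^2 + 2·x + 4 in F_5[x], eliminating the leading term at each step:
  leading term 3·x^2: subtract (3)·f(x) = 3·x^2 + x + 2, leaving x + 3 (coefficients mod 5)
The degree is now < 2, so this is the remainder. Hence a · b ≡ x + 3 in F_5[x]/(f).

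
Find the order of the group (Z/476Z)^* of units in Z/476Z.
|(Z/476Z)^*| = 192

(Z/476Z)^* consists of the classes a with gcd(a, 476) = 1, so its order is φ(476). φ is multiplicative, with φ(p^e) = p^e − p^(e−1). Factorise 476 = 2^2 · 7 · 17. Then
  φ(476) = (2^2 − 2^1) · (7 − 1) · (17 − 1) = 2 · 6 · 16 = 192.
Thus |(Z/476Z)^*| = 192.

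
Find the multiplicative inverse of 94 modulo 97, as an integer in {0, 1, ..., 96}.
94^(−1) ≡ 32 (mod 97)

Apply the extended Euclidean algorithm to (97, 94), tracking rows (r, s, t) with s·97 + t·94 = r. Each division r_prev = q·r_cur + r_new produces the new row as (previous row) − q·(current row):
  row A: (97, 1, 0)   [1·97 + 0·94 = 97]
  row B: (94, 0, 1)   [0·97 + 1·94 = 94]
  97 = 1·94 + 3   → row C = row A − 1·row B = (3, 1, −1)   [check: 1·97 − 1·94 = 3]
  94 = 31·3 + 1   → row D = row B − 31·row C = (1, −31, 32)   [check: −31·97 + 32·94 = 1]
  3 = 3·1 + 0   → remainder 0, stop. gcd = 1 (last nonzero row D).
The gcd is 1, so 94 is invertible mod 97. The last nonzero row gives −31·97 + 32·94 = 1, so t = 32. So 94^(−1) ≡ 32 (mod 97). Verify: 94 · 32 = 3008 ≡ 1 (mod 97). ✓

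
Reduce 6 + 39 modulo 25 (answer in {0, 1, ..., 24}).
Reduce the summands first: 39 ≡ 14 (mod 25), so 6 + 39 ≡ 6 + 14 (mod 25). 6 + 14 = 20; 20 = 0·25 + 20, so (6 + 39) mod 25 = 20.

Final answer: 20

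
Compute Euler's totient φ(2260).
φ is multiplicative, with φ(p^e) = p^e − p^(e−1). Factorise 2260 = 2^2 · 5 · 113. Then
  φ(2260) = (2^2 − 2^1) · (5 − 1) · (113 − 1) = 2 · 4 · 112 = 896.

Final answer: φ(2260) = 896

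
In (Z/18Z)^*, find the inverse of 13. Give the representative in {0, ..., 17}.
13^(−1) ≡ 7 (mod 18)

Apply the extended Euclidean algorithm to (18, 13), tracking rows (r, s, t) with s·18 + t·13 = r. Each division r_prev = q·r_cur + r_new produces the new row as (previous row) − q·(current row):
  row A: (18, 1, 0)   [1·18 + 0·13 = 18]
  row B: (13, 0, 1)   [0·18 + 1·13 = 13]
  18 = 1·13 + 5   → row C = row A − 1·row B = (5, 1, −1)   [check: 1·18 − 1·13 = 5]
  13 = 2·5 + 3   → row D = row B − 2·row C = (3, −2, 3)   [check: −2·18 + 3·13 = 3]
  5 = 1·3 + 2   → row E = row C − 1·row D = (2, 3, −4)   [check: 3·18 − 4·13 = 2]
  3 = 1·2 + 1   → row F = row D − 1·row E = (1, −5, 7)   [check: −5·18 + 7·13 = 1]
  2 = 2·1 + 0   → remainder 0, stop. gcd = 1 (last nonzero row F).
The gcd is 1, so 13 is invertible mod 18. The last nonzero row gives −5·18 + 7·13 = 1, so t = 7. So 13^(−1) ≡ 7 (mod 18). Verify: 13 · 7 = 91 ≡ 1 (mod 18). ✓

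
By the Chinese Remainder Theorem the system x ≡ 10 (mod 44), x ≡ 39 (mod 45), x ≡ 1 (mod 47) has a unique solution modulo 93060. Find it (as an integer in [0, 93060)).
x ≡ 60114 (mod 93060); the representative in [0, 93060) is 60114

The moduli 44, 45, 47 are pairwise coprime, so by the CRT there is a unique solution mod 44·45·47 = 93060.
Solve by successive substitution. Start with x ≡ 10 (mod 44).
  Combine with x ≡ 39 (mod 45): write x = 10 + 44·t and require 10 + 44·t ≡ 39 (mod 45), i.e. 44·t ≡ 39 − 10 ≡ 29 (mod 45). Since 44^(−1) ≡ 44 (mod 45), t ≡ 44·29 ≡ 16 (mod 45). So x ≡ 10 + 44·16 = 714 (mod 1980).
  Combine with x ≡ 1 (mod 47): write x = 714 + 1980·t and require 714 + 1980·t ≡ 1 (mod 47), i.e. 1980·t ≡ 1 − 714 ≡ 39 (mod 47). Since 1980^(−1) ≡ 8 (mod 47) (1980 ≡ 6 (mod 47)), t ≡ 8·39 ≡ 30 (mod 47). So x ≡ 714 + 1980·30 = 60114 (mod 93060).
Unique solution in [0, 93060): x = 60114.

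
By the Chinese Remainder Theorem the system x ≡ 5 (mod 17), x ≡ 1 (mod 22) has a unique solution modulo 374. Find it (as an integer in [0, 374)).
The moduli 17, 22 are pairwise coprime, so by the CRT there is a unique solution mod 17·22 = 374.
Solve by successive substitution. Start with x ≡ 5 (mod 17).
  Combine with x ≡ 1 (mod 22): write x = 5 + 17·t and require 5 + 17·t ≡ 1 (mod 22), i.e. 17·t ≡ 1 − 5 ≡ 18 (mod 22). Since 17^(−1) ≡ 13 (mod 22), t ≡ 13·18 ≡ 14 (mod 22). So x ≡ 5 + 17·14 = 243 (mod 374).
Unique solution in [0, 374): x = 243.

Final answer: x ≡ 243 (mod 374); the representative in [0, 374) is 243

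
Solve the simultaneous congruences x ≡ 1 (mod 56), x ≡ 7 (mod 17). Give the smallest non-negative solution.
The moduli 56, 17 are pairwise coprime, so by the CRT there is a unique solution mod 56·17 = 952.
Solve by successive substitution. Start with x ≡ 1 (mod 56).
  Combine with x ≡ 7 (mod 17): write x = 1 + 56·t and require 1 + 56·t ≡ 7 (mod 17), i.e. 56·t ≡ 7 − 1 ≡ 6 (mod 17). Since 56^(−1) ≡ 7 (mod 17) (56 ≡ 5 (mod 17)), t ≡ 7·6 ≡ 8 (mod 17). So x ≡ 1 + 56·8 = 449 (mod 952).
Unique solution in [0, 952): x = 449.

Final answer: x ≡ 449 (mod 952); the representative in [0, 952) is 449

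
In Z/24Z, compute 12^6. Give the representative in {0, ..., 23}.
Use repeated squaring. Binary(6) = 110. Walk through the bits of the exponent 6 left-to-right: at each bit after the leading one, square the running value, then multiply by 12 if the bit is 1 (always reducing mod 24):
  bit 1 = 1 (leading): start with 12.
  bit 2 = 1: square 12^2 = 144 ≡ 0; bit is 1, so multiply 0·12 = 0 (mod 24).
  bit 3 = 0: square 0^2 = 0 (mod 24).
Final value: 12^6 ≡ 0 (mod 24).

Final answer: 0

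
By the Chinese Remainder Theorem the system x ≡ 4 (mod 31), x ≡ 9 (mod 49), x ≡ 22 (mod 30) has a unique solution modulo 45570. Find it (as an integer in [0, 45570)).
The moduli 31, 49, 30 are pairwise coprime, so by the CRT there is a unique solution mod 31·49·30 = 45570.
Solve by successive substitution. Start with x ≡ 4 (mod 31).
  Combine with x ≡ 9 (mod 49): write x = 4 + 31·t and require 4 + 31·t ≡ 9 (mod 49), i.e. 31·t ≡ 9 − 4 ≡ 5 (mod 49). Since 31^(−1) ≡ 19 (mod 49), t ≡ 19·5 ≡ 46 (mod 49). So x ≡ 4 + 31·46 = 1430 (mod 1519).
  Combine with x ≡ 22 (mod 30): write x = 1430 + 1519·t and require 1430 + 1519·t ≡ 22 (mod 30), i.e. 1519·t ≡ 22 − 1430 ≡ 2 (mod 30). Since 1519^(−1) ≡ 19 (mod 30) (1519 ≡ 19 (mod 30)), t ≡ 19·2 ≡ 8 (mod 30). So x ≡ 1430 + 1519·8 = 13582 (mod 45570).
Unique solution in [0, 45570): x = 13582.

Final answer: x ≡ 13582 (mod 45570); the representative in [0, 45570) is 13582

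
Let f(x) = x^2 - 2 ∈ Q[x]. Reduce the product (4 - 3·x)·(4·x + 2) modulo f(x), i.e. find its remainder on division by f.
First multiply in Q[x] without reducing: a · b = -12·x^2 + 10·x + 8. Now divide by f(x) = x^2 - 2, eliminating the leading term at each step:
  leading term -12·x^2: subtract (-12)·f(x) = 24 - 12·x^2, leaving 10·x - 16
The degree is now < 2, so this is the remainder. Hence a · b ≡ 10·x - 16 in Q[x]/(f).

Final answer: a · b ≡ 10·x - 16 (mod f(x))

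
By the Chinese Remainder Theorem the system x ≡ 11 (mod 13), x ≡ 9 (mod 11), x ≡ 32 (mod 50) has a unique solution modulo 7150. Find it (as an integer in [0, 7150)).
The moduli 13, 11, 50 are pairwise coprime, so by the CRT there is a unique solution mod 13·11·50 = 7150.
Solve by successive substitution. Start with x ≡ 11 (mod 13).
  Combine with x ≡ 9 (mod 11): write x = 11 + 13·t and require 11 + 13·t ≡ 9 (mod 11), i.e. 13·t ≡ 9 − 11 ≡ 9 (mod 11). Since 13^(−1) ≡ 6 (mod 11) (13 ≡ 2 (mod 11)), t ≡ 6·9 ≡ 10 (mod 11). So x ≡ 11 + 13·10 = 141 (mod 143).
  Combine with x ≡ 32 (mod 50): write x = 141 + 143·t and require 141 + 143·t ≡ 32 (mod 50), i.e. 143·t ≡ 32 − 141 ≡ 41 (mod 50). Since 143^(−1) ≡ 7 (mod 50) (143 ≡ 43 (mod 50)), t ≡ 7·41 ≡ 37 (mod 50). So x ≡ 141 + 143·37 = 5432 (mod 7150).
Unique solution in [0, 7150): x = 5432.

Final answer: x ≡ 5432 (mod 7150); the representative in [0, 7150) is 5432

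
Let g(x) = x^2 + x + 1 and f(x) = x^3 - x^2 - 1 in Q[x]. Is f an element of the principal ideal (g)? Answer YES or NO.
NO

In Q[x] the ideal (g) consists of all multiples of g, so f ∈ (g) iff g | f, i.e. iff the remainder of f on division by g is 0. Divide f by g (g is monic, so eliminate the leading term of the running remainder at each step):
  leading term x^3: subtract (x)·g(x) = x^3 + x^2 + x, leaving -2·x^2 - x - 1
  leading term -2·x^2: subtract (-2)·g(x) = -2·x^2 - 2·x - 2, leaving x + 1
The remainder r(x) = x + 1 ≠ 0 (and deg r < deg g), so g ∤ f, i.e. f ∉ (g).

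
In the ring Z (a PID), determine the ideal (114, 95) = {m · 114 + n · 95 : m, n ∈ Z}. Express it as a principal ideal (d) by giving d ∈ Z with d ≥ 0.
In the PID Z, (a, b) is generated by gcd(a, b). Compute gcd(114, 95) with the extended Euclidean algorithm, tracking rows (r, s, t) with s·114 + t·95 = r:
  row A: (114, 1, 0)   [1·114 + 0·95 = 114]
  row B: (95, 0, 1)   [0·114 + 1·95 = 95]
  114 = 1·95 + 19   → row C = row A − 1·row B = (19, 1, −1)   [check: 1·114 − 1·95 = 19]
  95 = 5·19 + 0   → remainder 0, stop. gcd = 19 (last nonzero row C).
So gcd(114, 95) = 19, with Bézout identity 1·114 − 1·95 = 19. Containment (⊇): the Bézout identity exhibits 19 as an element of (114, 95), giving (19) ⊆ (114, 95). Containment (⊆): since 19 | 114 and 19 | 95 (114 = 19·6, 95 = 19·5), every Z-linear combination of 114 and 95 is divisible by 19, so (114, 95) ⊆ (19). Therefore (114, 95) = (19), d = 19.

Final answer: (114, 95) = (19); d = 19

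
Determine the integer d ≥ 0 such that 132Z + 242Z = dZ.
(132, 242) = (22); d = 22

In the PID Z, (a, b) is generated by gcd(a, b). Compute gcd(242, 132) with the extended Euclidean algorithm, tracking rows (r, s, t) with s·242 + t·132 = r:
  row A: (242, 1, 0)   [1·242 + 0·132 = 242]
  row B: (132, 0, 1)   [0·242 + 1·132 = 132]
  242 = 1·132 + 110   → row C = row A − 1·row B = (110, 1, −1)   [check: 1·242 − 1·132 = 110]
  132 = 1·110 + 22   → row D = row B − 1·row C = (22, −1, 2)   [check: −1·242 + 2·132 = 22]
  110 = 5·22 + 0   → remainder 0, stop. gcd = 22 (last nonzero row D).
So gcd(132, 242) = 22, with Bézout identity −1·242 + 2·132 = 22. Containment (⊇): the Bézout identity exhibits 22 as an element of (132, 242), giving (22) ⊆ (132, 242). Containment (⊆): since 22 | 132 and 22 | 242 (132 = 22·6, 242 = 22·11), every Z-linear combination of 132 and 242 is divisible by 22, so (132, 242) ⊆ (22). Therefore (132, 242) = (22), d = 22.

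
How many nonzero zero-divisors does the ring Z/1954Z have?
Z/1954Z has 977 nonzero zero-divisors

In Z/1954Z each nonzero element is either a unit (gcd with 1954 is 1) or a zero-divisor (gcd > 1). The number of units is φ(1954): factorise 1954 = 2 · 977, so φ(1954) = (2 − 1) · (977 − 1) = 1 · 976 = 976. The nonzero elements number 1954 − 1 = 1953. Hence the nonzero zero-divisors number 1953 − 976 = 977.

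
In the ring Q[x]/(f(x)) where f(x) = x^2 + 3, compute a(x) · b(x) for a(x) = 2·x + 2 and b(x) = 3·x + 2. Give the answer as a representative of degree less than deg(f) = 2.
a · b ≡ 10·x - 14 (mod f(x))

First multiply in Q[x] without reducing: a · b = 6·x^2 + 10·x + 4. Now divide by f(x) = x^2 + 3, eliminating the leading term at each step:
  leading term 6·x^2: subtract (6)·f(x) = 6·x^2 + 18, leaving 10·x - 14
The degree is now < 2, so this is the remainder. Hence a · b ≡ 10·x - 14 in Q[x]/(f).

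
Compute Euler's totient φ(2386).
φ is multiplicative, with φ(p^e) = p^e − p^(e−1). Factorise 2386 = 2 · 1193. Then
  φ(2386) = (2 − 1) · (1193 − 1) = 1 · 1192 = 1192.

Final answer: φ(2386) = 1192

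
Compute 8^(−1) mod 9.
Apply the extended Euclidean algorithm to (9, 8), tracking rows (r, s, t) with s·9 + t·8 = r. Each division r_prev = q·r_cur + r_new produces the new row as (previous row) − q·(current row):
  row A: (9, 1, 0)   [1·9 + 0·8 = 9]
  row B: (8, 0, 1)   [0·9 + 1·8 = 8]
  9 = 1·8 + 1   → row C = row A − 1·row B = (1, 1, −1)   [check: 1·9 − 1·8 = 1]
  8 = 8·1 + 0   → remainder 0, stop. gcd = 1 (last nonzero row C).
The gcd is 1, so 8 is invertible mod 9. The last nonzero row gives 1·9 − 1·8 = 1, so t = −1. So 8^(−1) ≡ −1 ≡ 8 (mod 9). Verify: 8 · 8 = 64 ≡ 1 (mod 9). ✓

Final answer: 8^(−1) ≡ 8 (mod 9)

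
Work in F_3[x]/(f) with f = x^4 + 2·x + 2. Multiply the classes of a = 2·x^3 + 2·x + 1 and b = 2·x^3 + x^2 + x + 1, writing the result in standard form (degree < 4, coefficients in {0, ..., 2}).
Multiply as integer polynomials: a · b = 4·x^6 + 2·x^5 + 6·x^4 + 6·x^3 + 3·x^2 + 3·x + 1. Reducing coefficients mod 3: a · b ≡ x^6 + 2·x^5 + 1. Now divide by f(x) = x^4 + 2·x + 2 in F_3[x], eliminating the leading term at each step:
  leading term x^6: subtract (x^2)·f(x) = x^6 + 2·x^3 + 2·x^2, leaving 2·x^5 + x^3 + x^2 + 1 (coefficients mod 3)
  leading term 2·x^5: subtract (2·x)·f(x) = 2·x^5 + x^2 + x, leaving x^3 + 2·x + 1 (coefficients mod 3)
The degree is now < 4, so this is the remainder. Hence a · b ≡ x^3 + 2·x + 1 in F_3[x]/(f).

Final answer: a · b ≡ x^3 + 2·x + 1 (mod f(x))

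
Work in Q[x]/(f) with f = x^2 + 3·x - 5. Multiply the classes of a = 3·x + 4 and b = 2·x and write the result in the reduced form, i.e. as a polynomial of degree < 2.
a · b ≡ 30 - 10·x (mod f(x))

First multiply in Q[x] without reducing: a · b = 6·x^2 + 8·x. Now divide by f(x) = x^2 + 3·x - 5, eliminating the leading term at each step:
  leading term 6·x^2: subtract (6)·f(x) = 6·x^2 + 18·x - 30, leaving 30 - 10·x
The degree is now < 2, so this is the remainder. Hence a · b ≡ 30 - 10·x in Q[x]/(f).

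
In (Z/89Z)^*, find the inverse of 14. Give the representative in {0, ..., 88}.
14^(−1) ≡ 70 (mod 89)

Apply the extended Euclidean algorithm to (89, 14), tracking rows (r, s, t) with s·89 + t·14 = r. Each division r_prev = q·r_cur + r_new produces the new row as (previous row) − q·(current row):
  row A: (89, 1, 0)   [1·89 + 0·14 = 89]
  row B: (14, 0, 1)   [0·89 + 1·14 = 14]
  89 = 6·14 + 5   → row C = row A − 6·row B = (5, 1, −6)   [check: 1·89 − 6·14 = 5]
  14 = 2·5 + 4   → row D = row B − 2·row C = (4, −2, 13)   [check: −2·89 + 13·14 = 4]
  5 = 1·4 + 1   → row E = row C − 1·row D = (1, 3, −19)   [check: 3·89 − 19·14 = 1]
  4 = 4·1 + 0   → remainder 0, stop. gcd = 1 (last nonzero row E).
The gcd is 1, so 14 is invertible mod 89. The last nonzero row gives 3·89 − 19·14 = 1, so t = −19. So 14^(−1) ≡ −19 ≡ 70 (mod 89). Verify: 14 · 70 = 980 ≡ 1 (mod 89). ✓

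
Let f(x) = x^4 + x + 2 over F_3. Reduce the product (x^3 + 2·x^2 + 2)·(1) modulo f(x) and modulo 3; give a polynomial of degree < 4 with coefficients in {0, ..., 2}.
a · b ≡ x^3 + 2·x^2 + 2 (mod f(x))

Multiply as integer polynomials: a · b = x^3 + 2·x^2 + 2. Reducing coefficients mod 3: a · b ≡ x^3 + 2·x^2 + 2. This already has degree < 4, so no reduction by f is needed. Hence a · b ≡ x^3 + 2·x^2 + 2 in F_3[x]/(f).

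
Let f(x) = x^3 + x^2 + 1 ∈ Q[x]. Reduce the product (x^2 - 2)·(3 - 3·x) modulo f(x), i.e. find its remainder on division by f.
a · b ≡ 6·x^2 + 6·x - 3 (mod f(x))

First multiply in Q[x] without reducing: a · b = -3·x^3 + 3·x^2 + 6·x - 6. Now divide by f(x) = x^3 + x^2 + 1, eliminating the leading term at each step:
  leading term -3·x^3: subtract (-3)·f(x) = -3·x^3 - 3·x^2 - 3, leaving 6·x^2 + 6·x - 3
The degree is now < 3, so this is the remainder. Hence a · b ≡ 6·x^2 + 6·x - 3 in Q[x]/(f).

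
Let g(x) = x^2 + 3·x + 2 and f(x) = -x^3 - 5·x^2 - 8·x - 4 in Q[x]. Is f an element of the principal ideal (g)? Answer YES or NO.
YES

In Q[x] the ideal (g) consists of all multiples of g, so f ∈ (g) iff g | f, i.e. iff the remainder of f on division by g is 0. Divide f by g (g is monic, so eliminate the leading term of the running remainder at each step):
  leading term -x^3: subtract (-x)·g(x) = -x^3 - 3·x^2 - 2·x, leaving -2·x^2 - 6·x - 4
  leading term -2·x^2: subtract (-2)·g(x) = -2·x^2 - 6·x - 4, leaving 0
The remainder is 0, so f(x) = g(x) · h(x) with h(x) = -x - 2. Hence g | f, i.e. f ∈ (g).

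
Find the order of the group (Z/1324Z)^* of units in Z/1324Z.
(Z/1324Z)^* consists of the classes a with gcd(a, 1324) = 1, so its order is φ(1324). φ is multiplicative, with φ(p^e) = p^e − p^(e−1). Factorise 1324 = 2^2 · 331. Then
  φ(1324) = (2^2 − 2^1) · (331 − 1) = 2 · 330 = 660.
Thus |(Z/1324Z)^*| = 660.

Final answer: |(Z/1324Z)^*| = 660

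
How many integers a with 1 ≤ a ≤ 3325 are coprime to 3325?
The number of a ∈ {1, ..., 3325} with gcd(a, 3325) = 1 is by definition Euler's totient φ(3325). φ is multiplicative, with φ(p^e) = p^e − p^(e−1). Factorise 3325 = 5^2 · 7 · 19. Then
  φ(3325) = (5^2 − 5^1) · (7 − 1) · (19 − 1) = 20 · 6 · 18 = 2160.
So there are 2160 such integers.

Final answer: 2160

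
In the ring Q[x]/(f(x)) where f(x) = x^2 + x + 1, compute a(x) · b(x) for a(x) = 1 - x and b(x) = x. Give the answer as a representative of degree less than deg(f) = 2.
a · b ≡ 2·x + 1 (mod f(x))

First multiply in Q[x] without reducing: a · b = -x^2 + x. Now divide by f(x) = x^2 + x + 1, eliminating the leading term at each step:
  leading term -x^2: subtract (-1)·f(x) = -x^2 - x - 1, leaving 2·x + 1
The degree is now < 2, so this is the remainder. Hence a · b ≡ 2·x + 1 in Q[x]/(f).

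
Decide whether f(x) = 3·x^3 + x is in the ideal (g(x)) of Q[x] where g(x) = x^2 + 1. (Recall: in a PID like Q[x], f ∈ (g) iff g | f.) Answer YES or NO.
NO

In Q[x] the ideal (g) consists of all multiples of g, so f ∈ (g) iff g | f, i.e. iff the remainder of f on division by g is 0. Divide f by g (g is monic, so eliminate the leading term of the running remainder at each step):
  leading term 3·x^3: subtract (3·x)·g(x) = 3·x^3 + 3·x, leaving -2·x
The remainder r(x) = -2·x ≠ 0 (and deg r < deg g), so g ∤ f, i.e. f ∉ (g).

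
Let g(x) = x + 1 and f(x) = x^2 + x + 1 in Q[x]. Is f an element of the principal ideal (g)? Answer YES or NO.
In Q[x] the ideal (g) consists of all multiples of g, so f ∈ (g) iff g | f, i.e. iff the remainder of f on division by g is 0. Divide f by g (g is monic, so eliminate the leading term of the running remainder at each step):
  leading term x^2: subtract (x)·g(x) = x^2 + x, leaving 1
The remainder r(x) = 1 ≠ 0 (and deg r < deg g), so g ∤ f, i.e. f ∉ (g).

Final answer: NO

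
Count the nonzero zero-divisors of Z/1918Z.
Z/1918Z has 1101 nonzero zero-divisors

In Z/1918Z each nonzero element is either a unit (gcd with 1918 is 1) or a zero-divisor (gcd > 1). The number of units is φ(1918): factorise 1918 = 2 · 7 · 137, so φ(1918) = (2 − 1) · (7 − 1) · (137 − 1) = 1 · 6 · 136 = 816. The nonzero elements number 1918 − 1 = 1917. Hence the nonzero zero-divisors number 1917 − 816 = 1101.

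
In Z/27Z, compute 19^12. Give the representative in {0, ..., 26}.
1

Use repeated squaring. Binary(12) = 1100. Walk through the bits of the exponent 12 left-to-right: at each bit after the leading one, square the running value, then multiply by 19 if the bit is 1 (always reducing mod 27):
  bit 1 = 1 (leading): start with 19.
  bit 2 = 1: square 19^2 = 361 ≡ 10; bit is 1, so multiply 10·19 = 190 ≡ 1 (mod 27).
  bit 3 = 0: square 1^2 = 1 (mod 27).
  bit 4 = 0: square 1^2 = 1 (mod 27).
Final value: 19^12 ≡ 1 (mod 27).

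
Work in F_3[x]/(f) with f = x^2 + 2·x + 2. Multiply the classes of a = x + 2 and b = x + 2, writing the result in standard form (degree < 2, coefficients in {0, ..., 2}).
Multiply as integer polynomials: a · b = x^2 + 4·x + 4. Reducing coefficients mod 3: a · b ≡ x^2 + x + 1. Now divide by f(x) = x^2 + 2·x + 2 in F_3[x], eliminating the leading term at each step:
  leading term x^2: subtract (1)·f(x) = x^2 + 2·x + 2, leaving 2·x + 2 (coefficients mod 3)
The degree is now < 2, so this is the remainder. Hence a · b ≡ 2·x + 2 in F_3[x]/(f).

Final answer: a · b ≡ 2·x + 2 (mod f(x))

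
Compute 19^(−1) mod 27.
Apply the extended Euclidean algorithm to (27, 19), tracking rows (r, s, t) with s·27 + t·19 = r. Each division r_prev = q·r_cur + r_new produces the new row as (previous row) − q·(current row):
  row A: (27, 1, 0)   [1·27 + 0·19 = 27]
  row B: (19, 0, 1)   [0·27 + 1·19 = 19]
  27 = 1·19 + 8   → row C = row A − 1·row B = (8, 1, −1)   [check: 1·27 − 1·19 = 8]
  19 = 2·8 + 3   → row D = row B − 2·row C = (3, −2, 3)   [check: −2·27 + 3·19 = 3]
  8 = 2·3 + 2   → row E = row C − 2·row D = (2, 5, −7)   [check: 5·27 − 7·19 = 2]
  3 = 1·2 + 1   → row F = row D − 1·row E = (1, −7, 10)   [check: −7·27 + 10·19 = 1]
  2 = 2·1 + 0   → remainder 0, stop. gcd = 1 (last nonzero row F).
The gcd is 1, so 19 is invertible mod 27. The last nonzero row gives −7·27 + 10·19 = 1, so t = 10. So 19^(−1) ≡ 10 (mod 27). Verify: 19 · 10 = 190 ≡ 1 (mod 27). ✓

Final answer: 19^(−1) ≡ 10 (mod 27)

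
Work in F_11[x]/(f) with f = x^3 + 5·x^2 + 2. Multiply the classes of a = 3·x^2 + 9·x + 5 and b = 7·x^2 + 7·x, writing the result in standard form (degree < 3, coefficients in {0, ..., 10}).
a · b ≡ 5·x^2 + 4·x + 9 (mod f(x))

Multiply as integer polynomials: a · b = 21·x^4 + 84·x^3 + 98·x^2 + 35·x. Reducing coefficients mod 11: a · b ≡ 10·x^4 + 7·x^3 + 10·x^2 + 2·x. Now divide by f(x) = x^3 + 5·x^2 + 2 in F_11[x], eliminating the leading term at each step:
  leading term 10·x^4: subtract (10·x)·f(x) = 10·x^4 + 6·x^3 + 9·x, leaving x^3 + 10·x^2 + 4·x (coefficients mod 11)
  leading term x^3: subtract (1)·f(x) = x^3 + 5·x^2 + 2, leaving 5·x^2 + 4·x + 9 (coefficients mod 11)
The degree is now < 3, so this is the remainder. Hence a · b ≡ 5·x^2 + 4·x + 9 in F_11[x]/(f).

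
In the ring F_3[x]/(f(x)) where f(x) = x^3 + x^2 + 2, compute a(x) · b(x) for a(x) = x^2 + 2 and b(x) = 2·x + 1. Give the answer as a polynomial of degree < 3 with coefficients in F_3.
Multiply as integer polynomials: a · b = 2·x^3 + x^2 + 4·x + 2. Reducing coefficients mod 3: a · b ≡ 2·x^3 + x^2 + x + 2. Now divide by f(x) = x^3 + x^2 + 2 in F_3[x], eliminating the leading term at each step:
  leading term 2·x^3: subtract (2)·f(x) = 2·x^3 + 2·x^2 + 1, leaving 2·x^2 + x + 1 (coefficients mod 3)
The degree is now < 3, so this is the remainder. Hence a · b ≡ 2·x^2 + x + 1 in F_3[x]/(f).

Final answer: a · b ≡ 2·x^2 + x + 1 (mod f(x))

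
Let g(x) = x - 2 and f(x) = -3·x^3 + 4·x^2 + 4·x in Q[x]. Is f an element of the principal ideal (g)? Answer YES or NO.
YES

In Q[x] the ideal (g) consists of all multiples of g, so f ∈ (g) iff g | f, i.e. iff the remainder of f on division by g is 0. Divide f by g (g is monic, so eliminate the leading term of the running remainder at each step):
  leading term -3·x^3: subtract (-3·x^2)·g(x) = -3·x^3 + 6·x^2, leaving -2·x^2 + 4·x
  leading term -2·x^2: subtract (-2·x)·g(x) = -2·x^2 + 4·x, leaving 0
The remainder is 0, so f(x) = g(x) · h(x) with h(x) = -3·x^2 - 2·x. Hence g | f, i.e. f ∈ (g).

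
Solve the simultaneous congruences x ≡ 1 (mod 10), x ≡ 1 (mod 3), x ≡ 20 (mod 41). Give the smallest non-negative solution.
The moduli 10, 3, 41 are pairwise coprime, so by the CRT there is a unique solution mod 10·3·41 = 1230.
Solve by successive substitution. Start with x ≡ 1 (mod 10).
  Combine with x ≡ 1 (mod 3): write x = 1 + 10·t and require 1 + 10·t ≡ 1 (mod 3), i.e. 10·t ≡ 1 − 1 ≡ 0 (mod 3). Since 10^(−1) ≡ 1 (mod 3) (10 ≡ 1 (mod 3)), t ≡ 1·0 ≡ 0 (mod 3). So x ≡ 1 + 10·0 = 1 (mod 30).
  Combine with x ≡ 20 (mod 41): write x = 1 + 30·t and require 1 + 30·t ≡ 20 (mod 41), i.e. 30·t ≡ 20 − 1 ≡ 19 (mod 41). Since 30^(−1) ≡ 26 (mod 41), t ≡ 26·19 ≡ 2 (mod 41). So x ≡ 1 + 30·2 = 61 (mod 1230).
Unique solution in [0, 1230): x = 61.

Final answer: x ≡ 61 (mod 1230); the representative in [0, 1230) is 61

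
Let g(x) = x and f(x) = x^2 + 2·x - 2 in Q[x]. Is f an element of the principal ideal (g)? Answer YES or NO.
In Q[x] the ideal (g) consists of all multiples of g, so f ∈ (g) iff g | f, i.e. iff the remainder of f on division by g is 0. Divide f by g (g is monic, so eliminate the leading term of the running remainder at each step):
  leading term x^2: subtract (x)·g(x) = x^2, leaving 2·x - 2
  leading term 2·x: subtract (2)·g(x) = 2·x, leaving -2
The remainder r(x) = -2 ≠ 0 (and deg r < deg g), so g ∤ f, i.e. f ∉ (g).

Final answer: NO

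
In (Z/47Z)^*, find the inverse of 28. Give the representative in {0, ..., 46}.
Apply the extended Euclidean algorithm to (47, 28), tracking rows (r, s, t) with s·47 + t·28 = r. Each division r_prev = q·r_cur + r_new produces the new row as (previous row) − q·(current row):
  row A: (47, 1, 0)   [1·47 + 0·28 = 47]
  row B: (28, 0, 1)   [0·47 + 1·28 = 28]
  47 = 1·28 + 19   → row C = row A − 1·row B = (19, 1, −1)   [check: 1·47 − 1·28 = 19]
  28 = 1·19 + 9   → row D = row B − 1·row C = (9, −1, 2)   [check: −1·47 + 2·28 = 9]
  19 = 2·9 + 1   → row E = row C − 2·row D = (1, 3, −5)   [check: 3·47 − 5·28 = 1]
  9 = 9·1 + 0   → remainder 0, stop. gcd = 1 (last nonzero row E).
The gcd is 1, so 28 is invertible mod 47. The last nonzero row gives 3·47 − 5·28 = 1, so t = −5. So 28^(−1) ≡ −5 ≡ 42 (mod 47). Verify: 28 · 42 = 1176 ≡ 1 (mod 47). ✓

Final answer: 28^(−1) ≡ 42 (mod 47)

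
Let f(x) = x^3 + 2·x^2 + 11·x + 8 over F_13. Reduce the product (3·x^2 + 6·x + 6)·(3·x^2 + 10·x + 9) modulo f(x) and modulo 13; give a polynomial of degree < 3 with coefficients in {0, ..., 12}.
a · b ≡ 11·x^2 + 11·x + 9 (mod f(x))

Multiply as integer polynomials: a · b = 9·x^4 + 48·x^3 + 105·x^2 + 114·x + 54. Reducing coefficients mod 13: a · b ≡ 9·x^4 + 9·x^3 + x^2 + 10·x + 2. Now divide by f(x) = x^3 + 2·x^2 + 11·x + 8 in F_13[x], eliminating the leading term at each step:
  leading term 9·x^4: subtract (9·x)·f(x) = 9·x^4 + 5·x^3 + 8·x^2 + 7·x, leaving 4·x^3 + 6·x^2 + 3·x + 2 (coefficients mod 13)
  leading term 4·x^3: subtract (4)·f(x) = 4·x^3 + 8·x^2 + 5·x + 6, leaving 11·x^2 + 11·x + 9 (coefficients mod 13)
The degree is now < 3, so this is the remainder. Hence a · b ≡ 11·x^2 + 11·x + 9 in F_13[x]/(f).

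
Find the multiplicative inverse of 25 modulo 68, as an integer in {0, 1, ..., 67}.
25^(−1) ≡ 49 (mod 68)

Apply the extended Euclidean algorithm to (68, 25), tracking rows (r, s, t) with s·68 + t·25 = r. Each division r_prev = q·r_cur + r_new produces the new row as (previous row) − q·(current row):
  row A: (68, 1, 0)   [1·68 + 0·25 = 68]
  row B: (25, 0, 1)   [0·68 + 1·25 = 25]
  68 = 2·25 + 18   → row C = row A − 2·row B = (18, 1, −2)   [check: 1·68 − 2·25 = 18]
  25 = 1·18 + 7   → row D = row B − 1·row C = (7, −1, 3)   [check: −1·68 + 3·25 = 7]
  18 = 2·7 + 4   → row E = row C − 2·row D = (4, 3, −8)   [check: 3·68 − 8·25 = 4]
  7 = 1·4 + 3   → row F = row D − 1·row E = (3, −4, 11)   [check: −4·68 + 11·25 = 3]
  4 = 1·3 + 1   → row G = row E − 1·row F = (1, 7, −19)   [check: 7·68 − 19·25 = 1]
  3 = 3·1 + 0   → remainder 0, stop. gcd = 1 (last nonzero row G).
The gcd is 1, so 25 is invertible mod 68. The last nonzero row gives 7·68 − 19·25 = 1, so t = −19. So 25^(−1) ≡ −19 ≡ 49 (mod 68). Verify: 25 · 49 = 1225 ≡ 1 (mod 68). ✓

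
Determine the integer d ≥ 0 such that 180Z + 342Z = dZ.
In the PID Z, (a, b) is generated by gcd(a, b). Compute gcd(342, 180) with the extended Euclidean algorithm, tracking rows (r, s, t) with s·342 + t·180 = r:
  row A: (342, 1, 0)   [1·342 + 0·180 = 342]
  row B: (180, 0, 1)   [0·342 + 1·180 = 180]
  342 = 1·180 + 162   → row C = row A − 1·row B = (162, 1, −1)   [check: 1·342 − 1·180 = 162]
  180 = 1·162 + 18   → row D = row B − 1·row C = (18, −1, 2)   [check: −1·342 + 2·180 = 18]
  162 = 9·18 + 0   → remainder 0, stop. gcd = 18 (last nonzero row D).
So gcd(180, 342) = 18, with Bézout identity −1·342 + 2·180 = 18. Containment (⊇): the Bézout identity exhibits 18 as an element of (180, 342), giving (18) ⊆ (180, 342). Containment (⊆): since 18 | 180 and 18 | 342 (180 = 18·10, 342 = 18·19), every Z-linear combination of 180 and 342 is divisible by 18, so (180, 342) ⊆ (18). Therefore (180, 342) = (18), d = 18.

Final answer: (180, 342) = (18); d = 18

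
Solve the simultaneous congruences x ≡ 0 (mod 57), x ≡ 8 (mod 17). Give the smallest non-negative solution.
The moduli 57, 17 are pairwise coprime, so by the CRT there is a unique solution mod 57·17 = 969.
Solve by successive substitution. Start with x ≡ 0 (mod 57).
  Combine with x ≡ 8 (mod 17): write x = 57·t and require 57·t ≡ 8 (mod 17). Since 57^(−1) ≡ 3 (mod 17) (57 ≡ 6 (mod 17)), t ≡ 3·8 ≡ 7 (mod 17). So x ≡ 57·7 = 399 (mod 969).
Unique solution in [0, 969): x = 399.

Final answer: x ≡ 399 (mod 969); the representative in [0, 969) is 399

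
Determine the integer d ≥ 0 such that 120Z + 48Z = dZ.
In the PID Z, (a, b) is generated by gcd(a, b). Compute gcd(120, 48) with the extended Euclidean algorithm, tracking rows (r, s, t) with s·120 + t·48 = r:
  row A: (120, 1, 0)   [1·120 + 0·48 = 120]
  row B: (48, 0, 1)   [0·120 + 1·48 = 48]
  120 = 2·48 + 24   → row C = row A − 2·row B = (24, 1, −2)   [check: 1·120 − 2·48 = 24]
  48 = 2·24 + 0   → remainder 0, stop. gcd = 24 (last nonzero row C).
So gcd(120, 48) = 24, with Bézout identity 1·120 − 2·48 = 24. Containment (⊇): the Bézout identity exhibits 24 as an element of (120, 48), giving (24) ⊆ (120, 48). Containment (⊆): since 24 | 120 and 24 | 48 (120 = 24·5, 48 = 24·2), every Z-linear combination of 120 and 48 is divisible by 24, so (120, 48) ⊆ (24). Therefore (120, 48) = (24), d = 24.

Final answer: (120, 48) = (24); d = 24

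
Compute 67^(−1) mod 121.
67^(−1) ≡ 56 (mod 121)

Apply the extended Euclidean algorithm to (121, 67), tracking rows (r, s, t) with s·121 + t·67 = r. Each division r_prev = q·r_cur + r_new produces the new row as (previous row) − q·(current row):
  row A: (121, 1, 0)   [1·121 + 0·67 = 121]
  row B: (67, 0, 1)   [0·121 + 1·67 = 67]
  121 = 1·67 + 54   → row C = row A − 1·row B = (54, 1, −1)   [check: 1·121 − 1·67 = 54]
  67 = 1·54 + 13   → row D = row B − 1·row C = (13, −1, 2)   [check: −1·121 + 2·67 = 13]
  54 = 4·13 + 2   → row E = row C − 4·row D = (2, 5, −9)   [check: 5·121 − 9·67 = 2]
  13 = 6·2 + 1   → row F = row D − 6·row E = (1, −31, 56)   [check: −31·121 + 56·67 = 1]
  2 = 2·1 + 0   → remainder 0, stop. gcd = 1 (last nonzero row F).
The gcd is 1, so 67 is invertible mod 121. The last nonzero row gives −31·121 + 56·67 = 1, so t = 56. So 67^(−1) ≡ 56 (mod 121). Verify: 67 · 56 = 3752 ≡ 1 (mod 121). ✓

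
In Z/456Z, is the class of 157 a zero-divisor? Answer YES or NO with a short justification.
gcd(157, 456) = 1, so 157 is a unit in Z/456Z (it has a multiplicative inverse). A unit cannot be a zero-divisor: if 157·b ≡ 0 then multiplying both sides by 157^(−1) gives b ≡ 0. So 157 is not a zero-divisor.

Final answer: NO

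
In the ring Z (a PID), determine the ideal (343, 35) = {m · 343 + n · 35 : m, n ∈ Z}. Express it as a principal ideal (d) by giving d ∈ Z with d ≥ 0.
(343, 35) = (7); d = 7

In the PID Z, (a, b) is generated by gcd(a, b). Compute gcd(343, 35) with the extended Euclidean algorithm, tracking rows (r, s, t) with s·343 + t·35 = r:
  row A: (343, 1, 0)   [1·343 + 0·35 = 343]
  row B: (35, 0, 1)   [0·343 + 1·35 = 35]
  343 = 9·35 + 28   → row C = row A − 9·row B = (28, 1, −9)   [check: 1·343 − 9·35 = 28]
  35 = 1·28 + 7   → row D = row B − 1·row C = (7, −1, 10)   [check: −1·343 + 10·35 = 7]
  28 = 4·7 + 0   → remainder 0, stop. gcd = 7 (last nonzero row D).
So gcd(343, 35) = 7, with Bézout identity −1·343 + 10·35 = 7. Containment (⊇): the Bézout identity exhibits 7 as an element of (343, 35), giving (7) ⊆ (343, 35). Containment (⊆): since 7 | 343 and 7 | 35 (343 = 7·49, 35 = 7·5), every Z-linear combination of 343 and 35 is divisible by 7, so (343, 35) ⊆ (7). Therefore (343, 35) = (7), d = 7.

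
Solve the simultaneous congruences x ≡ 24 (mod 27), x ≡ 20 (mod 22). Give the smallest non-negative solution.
The moduli 27, 22 are pairwise coprime, so by the CRT there is a unique solution mod 27·22 = 594.
Solve by successive substitution. Start with x ≡ 24 (mod 27).
  Combine with x ≡ 20 (mod 22): write x = 24 + 27·t and require 24 + 27·t ≡ 20 (mod 22), i.e. 27·t ≡ 20 − 24 ≡ 18 (mod 22). Since 27^(−1) ≡ 9 (mod 22) (27 ≡ 5 (mod 22)), t ≡ 9·18 ≡ 8 (mod 22). So x ≡ 24 + 27·8 = 240 (mod 594).
Unique solution in [0, 594): x = 240.

Final answer: x ≡ 240 (mod 594); the representative in [0, 594) is 240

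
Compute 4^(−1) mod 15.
4^(−1) ≡ 4 (mod 15)

Apply the extended Euclidean algorithm to (15, 4), tracking rows (r, s, t) with s·15 + t·4 = r. Each division r_prev = q·r_cur + r_new produces the new row as (previous row) − q·(current row):
  row A: (15, 1, 0)   [1·15 + 0·4 = 15]
  row B: (4, 0, 1)   [0·15 + 1·4 = 4]
  15 = 3·4 + 3   → row C = row A − 3·row B = (3, 1, −3)   [check: 1·15 − 3·4 = 3]
  4 = 1·3 + 1   → row D = row B − 1·row C = (1, −1, 4)   [check: −1·15 + 4·4 = 1]
  3 = 3·1 + 0   → remainder 0, stop. gcd = 1 (last nonzero row D).
The gcd is 1, so 4 is invertible mod 15. The last nonzero row gives −1·15 + 4·4 = 1, so t = 4. So 4^(−1) ≡ 4 (mod 15). Verify: 4 · 4 = 16 ≡ 1 (mod 15). ✓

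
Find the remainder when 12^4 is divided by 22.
Use repeated squaring. Binary(4) = 100. Walk through the bits of the exponent 4 left-to-right: at each bit after the leading one, square the running value, then multiply by 12 if the bit is 1 (always reducing mod 22):
  bit 1 = 1 (leading): start with 12.
  bit 2 = 0: square 12^2 = 144 ≡ 12 (mod 22).
  bit 3 = 0: square 12^2 = 144 ≡ 12 (mod 22).
Final value: 12^4 ≡ 12 (mod 22).

Final answer: 12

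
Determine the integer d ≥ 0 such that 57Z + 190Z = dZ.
(57, 190) = (19); d = 19

In the PID Z, (a, b) is generated by gcd(a, b). Compute gcd(190, 57) with the extended Euclidean algorithm, tracking rows (r, s, t) with s·190 + t·57 = r:
  row A: (190, 1, 0)   [1·190 + 0·57 = 190]
  row B: (57, 0, 1)   [0·190 + 1·57 = 57]
  190 = 3·57 + 19   → row C = row A − 3·row B = (19, 1, −3)   [check: 1·190 − 3·57 = 19]
  57 = 3·19 + 0   → remainder 0, stop. gcd = 19 (last nonzero row C).
So gcd(57, 190) = 19, with Bézout identity 1·190 − 3·57 = 19. Containment (⊇): the Bézout identity exhibits 19 as an element of (57, 190), giving (19) ⊆ (57, 190). Containment (⊆): since 19 | 57 and 19 | 190 (57 = 19·3, 190 = 19·10), every Z-linear combination of 57 and 190 is divisible by 19, so (57, 190) ⊆ (19). Therefore (57, 190) = (19), d = 19.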